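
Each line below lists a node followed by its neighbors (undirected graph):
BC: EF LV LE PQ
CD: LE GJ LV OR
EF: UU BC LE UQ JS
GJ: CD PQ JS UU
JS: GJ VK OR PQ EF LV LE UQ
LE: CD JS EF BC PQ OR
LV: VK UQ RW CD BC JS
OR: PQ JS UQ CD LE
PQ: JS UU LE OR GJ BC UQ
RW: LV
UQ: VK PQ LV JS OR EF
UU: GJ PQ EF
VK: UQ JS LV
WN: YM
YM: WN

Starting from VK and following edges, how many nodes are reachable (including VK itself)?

BFS from VK visits: VK, UQ, JS, LV, PQ, OR, EF, GJ, LE, RW, CD, BC, UU
Reachable nodes: 13 of 15 total.

13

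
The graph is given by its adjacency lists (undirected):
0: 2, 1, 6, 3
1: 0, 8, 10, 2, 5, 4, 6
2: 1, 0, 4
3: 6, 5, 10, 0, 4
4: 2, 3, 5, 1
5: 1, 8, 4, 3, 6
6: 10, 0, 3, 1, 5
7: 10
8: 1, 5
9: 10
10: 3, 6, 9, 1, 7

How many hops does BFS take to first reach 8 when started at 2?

2

Level 0: 2
Level 1: 0, 1, 4
Level 2: 3, 5, 6, 8, 10
Level 3: 7, 9
8 first appears at level 2.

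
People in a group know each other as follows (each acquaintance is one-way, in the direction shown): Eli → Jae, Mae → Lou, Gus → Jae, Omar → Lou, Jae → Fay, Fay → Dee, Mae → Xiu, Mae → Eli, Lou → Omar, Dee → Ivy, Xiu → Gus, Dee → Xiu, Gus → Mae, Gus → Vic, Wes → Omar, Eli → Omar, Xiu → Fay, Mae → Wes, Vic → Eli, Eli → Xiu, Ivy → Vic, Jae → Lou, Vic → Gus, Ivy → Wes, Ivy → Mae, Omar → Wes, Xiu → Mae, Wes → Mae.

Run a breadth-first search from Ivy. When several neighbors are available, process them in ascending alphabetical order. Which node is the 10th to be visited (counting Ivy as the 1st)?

Jae

Visit Ivy; enqueue Mae, Vic, Wes → queue [Mae, Vic, Wes]
Visit Mae; enqueue Eli, Lou, Xiu → queue [Vic, Wes, Eli, Lou, Xiu]
Visit Vic; enqueue Gus → queue [Wes, Eli, Lou, Xiu, Gus]
Visit Wes; enqueue Omar → queue [Eli, Lou, Xiu, Gus, Omar]
Visit Eli; enqueue Jae → queue [Lou, Xiu, Gus, Omar, Jae]
Visit Lou → queue [Xiu, Gus, Omar, Jae]
Visit Xiu; enqueue Fay → queue [Gus, Omar, Jae, Fay]
Visit Gus → queue [Omar, Jae, Fay]
Visit Omar → queue [Jae, Fay]
Visit Jae → queue [Fay]
Visit Fay; enqueue Dee → queue [Dee]
Visit Dee → queue []

Visit order: Ivy, Mae, Vic, Wes, Eli, Lou, Xiu, Gus, Omar, Jae, Fay, Dee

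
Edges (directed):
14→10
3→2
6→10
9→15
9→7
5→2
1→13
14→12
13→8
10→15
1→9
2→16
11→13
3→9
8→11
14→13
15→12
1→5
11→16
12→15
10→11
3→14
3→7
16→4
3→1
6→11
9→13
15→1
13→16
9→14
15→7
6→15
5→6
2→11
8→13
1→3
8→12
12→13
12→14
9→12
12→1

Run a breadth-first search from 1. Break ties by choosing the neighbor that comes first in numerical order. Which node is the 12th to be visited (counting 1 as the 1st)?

Visit 1; enqueue 3, 5, 9, 13 → queue [3, 5, 9, 13]
Visit 3; enqueue 2, 7, 14 → queue [5, 9, 13, 2, 7, 14]
Visit 5; enqueue 6 → queue [9, 13, 2, 7, 14, 6]
Visit 9; enqueue 12, 15 → queue [13, 2, 7, 14, 6, 12, 15]
Visit 13; enqueue 8, 16 → queue [2, 7, 14, 6, 12, 15, 8, 16]
Visit 2; enqueue 11 → queue [7, 14, 6, 12, 15, 8, 16, 11]
Visit 7 → queue [14, 6, 12, 15, 8, 16, 11]
Visit 14; enqueue 10 → queue [6, 12, 15, 8, 16, 11, 10]
Visit 6 → queue [12, 15, 8, 16, 11, 10]
Visit 12 → queue [15, 8, 16, 11, 10]
Visit 15 → queue [8, 16, 11, 10]
Visit 8 → queue [16, 11, 10]
Visit 16; enqueue 4 → queue [11, 10, 4]
Visit 11 → queue [10, 4]
Visit 10 → queue [4]
Visit 4 → queue []

Visit order: 1, 3, 5, 9, 13, 2, 7, 14, 6, 12, 15, 8, 16, 11, 10, 4

8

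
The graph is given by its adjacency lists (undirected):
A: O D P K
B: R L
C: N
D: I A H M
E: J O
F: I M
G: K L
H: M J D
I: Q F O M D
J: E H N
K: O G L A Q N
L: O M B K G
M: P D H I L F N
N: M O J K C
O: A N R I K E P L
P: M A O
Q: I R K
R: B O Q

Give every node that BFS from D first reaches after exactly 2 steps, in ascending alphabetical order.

F, J, K, L, N, O, P, Q

Level 0: D
Level 1: A, H, I, M
Level 2: F, J, K, L, N, O, P, Q
Level 3: B, C, E, G, R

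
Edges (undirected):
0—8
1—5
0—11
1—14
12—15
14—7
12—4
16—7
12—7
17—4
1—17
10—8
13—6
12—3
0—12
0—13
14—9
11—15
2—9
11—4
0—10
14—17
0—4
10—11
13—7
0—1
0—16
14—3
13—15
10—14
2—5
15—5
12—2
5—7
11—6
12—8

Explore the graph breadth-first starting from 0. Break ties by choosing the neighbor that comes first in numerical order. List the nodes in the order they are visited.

Visit 0; enqueue 1, 4, 8, 10, 11, 12, 13, 16 → queue [1, 4, 8, 10, 11, 12, 13, 16]
Visit 1; enqueue 5, 14, 17 → queue [4, 8, 10, 11, 12, 13, 16, 5, 14, 17]
Visit 4 → queue [8, 10, 11, 12, 13, 16, 5, 14, 17]
Visit 8 → queue [10, 11, 12, 13, 16, 5, 14, 17]
Visit 10 → queue [11, 12, 13, 16, 5, 14, 17]
Visit 11; enqueue 6, 15 → queue [12, 13, 16, 5, 14, 17, 6, 15]
Visit 12; enqueue 2, 3, 7 → queue [13, 16, 5, 14, 17, 6, 15, 2, 3, 7]
Visit 13 → queue [16, 5, 14, 17, 6, 15, 2, 3, 7]
Visit 16 → queue [5, 14, 17, 6, 15, 2, 3, 7]
Visit 5 → queue [14, 17, 6, 15, 2, 3, 7]
Visit 14; enqueue 9 → queue [17, 6, 15, 2, 3, 7, 9]
Visit 17 → queue [6, 15, 2, 3, 7, 9]
Visit 6 → queue [15, 2, 3, 7, 9]
Visit 15 → queue [2, 3, 7, 9]
Visit 2 → queue [3, 7, 9]
Visit 3 → queue [7, 9]
Visit 7 → queue [9]
Visit 9 → queue []

0 1 4 8 10 11 12 13 16 5 14 17 6 15 2 3 7 9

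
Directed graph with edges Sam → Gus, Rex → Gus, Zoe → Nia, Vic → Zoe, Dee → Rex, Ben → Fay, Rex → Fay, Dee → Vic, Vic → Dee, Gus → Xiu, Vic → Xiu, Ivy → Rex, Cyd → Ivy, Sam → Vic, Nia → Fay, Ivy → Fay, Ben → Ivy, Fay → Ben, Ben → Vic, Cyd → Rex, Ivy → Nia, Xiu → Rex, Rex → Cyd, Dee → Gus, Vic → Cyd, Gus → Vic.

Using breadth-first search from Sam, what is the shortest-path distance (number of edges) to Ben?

Level 0: Sam
Level 1: Gus, Vic
Level 2: Cyd, Dee, Xiu, Zoe
Level 3: Ivy, Nia, Rex
Level 4: Fay
Level 5: Ben
Ben first appears at level 5.

5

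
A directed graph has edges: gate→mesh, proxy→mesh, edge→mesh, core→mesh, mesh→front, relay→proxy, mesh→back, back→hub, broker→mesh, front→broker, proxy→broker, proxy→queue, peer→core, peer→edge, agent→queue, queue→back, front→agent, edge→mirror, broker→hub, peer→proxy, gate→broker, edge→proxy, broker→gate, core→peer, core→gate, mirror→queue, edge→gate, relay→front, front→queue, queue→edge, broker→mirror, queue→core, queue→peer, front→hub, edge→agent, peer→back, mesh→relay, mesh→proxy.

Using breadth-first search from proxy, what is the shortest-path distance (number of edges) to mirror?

Level 0: proxy
Level 1: broker, mesh, queue
Level 2: back, core, edge, front, gate, hub, mirror, peer, relay
Level 3: agent
mirror first appears at level 2.

2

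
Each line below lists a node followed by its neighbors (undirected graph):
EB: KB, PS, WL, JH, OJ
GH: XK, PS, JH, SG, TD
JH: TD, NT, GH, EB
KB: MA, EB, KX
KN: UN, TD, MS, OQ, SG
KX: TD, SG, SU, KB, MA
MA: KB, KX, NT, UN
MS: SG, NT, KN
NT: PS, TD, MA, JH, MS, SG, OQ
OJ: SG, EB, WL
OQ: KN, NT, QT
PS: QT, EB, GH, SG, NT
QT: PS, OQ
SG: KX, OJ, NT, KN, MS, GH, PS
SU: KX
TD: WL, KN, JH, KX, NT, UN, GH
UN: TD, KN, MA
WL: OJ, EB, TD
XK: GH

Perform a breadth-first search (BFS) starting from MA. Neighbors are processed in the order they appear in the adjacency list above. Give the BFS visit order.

Visit MA; enqueue KB, KX, NT, UN → queue [KB, KX, NT, UN]
Visit KB; enqueue EB → queue [KX, NT, UN, EB]
Visit KX; enqueue TD, SG, SU → queue [NT, UN, EB, TD, SG, SU]
Visit NT; enqueue PS, JH, MS, OQ → queue [UN, EB, TD, SG, SU, PS, JH, MS, OQ]
Visit UN; enqueue KN → queue [EB, TD, SG, SU, PS, JH, MS, OQ, KN]
Visit EB; enqueue WL, OJ → queue [TD, SG, SU, PS, JH, MS, OQ, KN, WL, OJ]
Visit TD; enqueue GH → queue [SG, SU, PS, JH, MS, OQ, KN, WL, OJ, GH]
Visit SG → queue [SU, PS, JH, MS, OQ, KN, WL, OJ, GH]
Visit SU → queue [PS, JH, MS, OQ, KN, WL, OJ, GH]
Visit PS; enqueue QT → queue [JH, MS, OQ, KN, WL, OJ, GH, QT]
Visit JH → queue [MS, OQ, KN, WL, OJ, GH, QT]
Visit MS → queue [OQ, KN, WL, OJ, GH, QT]
Visit OQ → queue [KN, WL, OJ, GH, QT]
Visit KN → queue [WL, OJ, GH, QT]
Visit WL → queue [OJ, GH, QT]
Visit OJ → queue [GH, QT]
Visit GH; enqueue XK → queue [QT, XK]
Visit QT → queue [XK]
Visit XK → queue []

MA, KB, KX, NT, UN, EB, TD, SG, SU, PS, JH, MS, OQ, KN, WL, OJ, GH, QT, XK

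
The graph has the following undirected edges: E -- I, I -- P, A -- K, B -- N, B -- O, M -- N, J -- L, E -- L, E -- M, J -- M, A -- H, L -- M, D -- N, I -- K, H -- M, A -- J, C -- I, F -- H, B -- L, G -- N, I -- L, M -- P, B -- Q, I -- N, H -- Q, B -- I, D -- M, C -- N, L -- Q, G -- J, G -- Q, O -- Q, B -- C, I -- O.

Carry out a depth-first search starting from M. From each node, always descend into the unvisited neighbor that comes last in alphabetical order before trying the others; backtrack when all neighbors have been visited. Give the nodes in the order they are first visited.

M → P → I → O → Q → L → J → G → N → D → C → B → A → K → H → F → E

Visit M
M → P
P → I
I → O
O → Q
Q → L
L → J
J → G
G → N
N → D
N → C
C → B
J → A
A → K
A → H
H → F
L → E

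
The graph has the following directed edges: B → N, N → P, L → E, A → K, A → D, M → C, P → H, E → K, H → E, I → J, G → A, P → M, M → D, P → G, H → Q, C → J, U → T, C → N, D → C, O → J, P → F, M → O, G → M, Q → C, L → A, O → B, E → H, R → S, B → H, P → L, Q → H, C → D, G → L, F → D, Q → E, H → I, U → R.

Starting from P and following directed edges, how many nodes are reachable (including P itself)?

17

BFS from P visits: P, M, L, H, G, F, O, D, C, E, A, Q, I, J, B, N, K
Reachable nodes: 17 of 21 total.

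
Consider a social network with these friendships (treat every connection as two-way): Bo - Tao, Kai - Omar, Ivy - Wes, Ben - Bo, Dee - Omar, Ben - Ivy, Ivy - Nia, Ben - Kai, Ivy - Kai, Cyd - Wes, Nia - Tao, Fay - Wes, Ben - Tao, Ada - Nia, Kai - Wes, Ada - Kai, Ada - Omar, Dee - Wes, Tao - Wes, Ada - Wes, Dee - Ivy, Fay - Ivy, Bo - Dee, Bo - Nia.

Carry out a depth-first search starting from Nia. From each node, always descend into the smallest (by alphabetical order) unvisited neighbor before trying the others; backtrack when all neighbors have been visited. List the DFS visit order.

Nia → Ada → Kai → Ben → Bo → Dee → Ivy → Fay → Wes → Cyd → Tao → Omar

Visit Nia
Nia → Ada
Ada → Kai
Kai → Ben
Ben → Bo
Bo → Dee
Dee → Ivy
Ivy → Fay
Fay → Wes
Wes → Cyd
Wes → Tao
Dee → Omar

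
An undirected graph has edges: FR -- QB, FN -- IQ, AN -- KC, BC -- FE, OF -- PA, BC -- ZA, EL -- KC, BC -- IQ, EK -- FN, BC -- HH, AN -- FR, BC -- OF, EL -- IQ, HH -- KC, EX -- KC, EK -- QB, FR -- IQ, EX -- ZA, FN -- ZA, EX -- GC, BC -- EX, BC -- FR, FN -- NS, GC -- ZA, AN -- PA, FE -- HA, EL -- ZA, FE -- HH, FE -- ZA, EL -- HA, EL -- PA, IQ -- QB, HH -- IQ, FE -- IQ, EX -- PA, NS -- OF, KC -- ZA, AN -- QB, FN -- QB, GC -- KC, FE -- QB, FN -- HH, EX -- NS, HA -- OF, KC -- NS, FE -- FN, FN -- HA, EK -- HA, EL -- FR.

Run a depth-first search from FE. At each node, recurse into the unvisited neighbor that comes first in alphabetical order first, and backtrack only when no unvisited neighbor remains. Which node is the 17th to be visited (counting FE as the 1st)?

Visit FE
FE → BC
BC → EX
EX → GC
GC → KC
KC → AN
AN → FR
FR → EL
EL → HA
HA → EK
EK → FN
FN → HH
HH → IQ
IQ → QB
FN → NS
NS → OF
OF → PA
FN → ZA

Visit order: FE, BC, EX, GC, KC, AN, FR, EL, HA, EK, FN, HH, IQ, QB, NS, OF, PA, ZA

PA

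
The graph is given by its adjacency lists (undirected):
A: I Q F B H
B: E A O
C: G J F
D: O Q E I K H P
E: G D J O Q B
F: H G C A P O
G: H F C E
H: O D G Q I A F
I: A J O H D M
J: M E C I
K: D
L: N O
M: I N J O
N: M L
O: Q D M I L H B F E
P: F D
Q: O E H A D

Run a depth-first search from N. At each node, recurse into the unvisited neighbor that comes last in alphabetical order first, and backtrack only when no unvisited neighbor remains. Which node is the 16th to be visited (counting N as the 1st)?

B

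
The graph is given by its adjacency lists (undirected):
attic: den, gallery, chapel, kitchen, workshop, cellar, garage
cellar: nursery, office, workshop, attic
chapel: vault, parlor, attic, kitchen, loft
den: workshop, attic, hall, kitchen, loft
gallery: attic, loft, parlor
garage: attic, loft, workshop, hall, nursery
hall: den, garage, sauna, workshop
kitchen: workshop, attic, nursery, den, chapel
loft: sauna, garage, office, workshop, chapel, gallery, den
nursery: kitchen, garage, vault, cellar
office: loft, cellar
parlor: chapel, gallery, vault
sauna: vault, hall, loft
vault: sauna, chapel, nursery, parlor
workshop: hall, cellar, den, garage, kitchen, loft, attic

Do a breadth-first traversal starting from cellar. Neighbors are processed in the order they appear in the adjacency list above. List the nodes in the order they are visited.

cellar, nursery, office, workshop, attic, kitchen, garage, vault, loft, hall, den, gallery, chapel, sauna, parlor

Visit cellar; enqueue nursery, office, workshop, attic → queue [nursery, office, workshop, attic]
Visit nursery; enqueue kitchen, garage, vault → queue [office, workshop, attic, kitchen, garage, vault]
Visit office; enqueue loft → queue [workshop, attic, kitchen, garage, vault, loft]
Visit workshop; enqueue hall, den → queue [attic, kitchen, garage, vault, loft, hall, den]
Visit attic; enqueue gallery, chapel → queue [kitchen, garage, vault, loft, hall, den, gallery, chapel]
Visit kitchen → queue [garage, vault, loft, hall, den, gallery, chapel]
Visit garage → queue [vault, loft, hall, den, gallery, chapel]
Visit vault; enqueue sauna, parlor → queue [loft, hall, den, gallery, chapel, sauna, parlor]
Visit loft → queue [hall, den, gallery, chapel, sauna, parlor]
Visit hall → queue [den, gallery, chapel, sauna, parlor]
Visit den → queue [gallery, chapel, sauna, parlor]
Visit gallery → queue [chapel, sauna, parlor]
Visit chapel → queue [sauna, parlor]
Visit sauna → queue [parlor]
Visit parlor → queue []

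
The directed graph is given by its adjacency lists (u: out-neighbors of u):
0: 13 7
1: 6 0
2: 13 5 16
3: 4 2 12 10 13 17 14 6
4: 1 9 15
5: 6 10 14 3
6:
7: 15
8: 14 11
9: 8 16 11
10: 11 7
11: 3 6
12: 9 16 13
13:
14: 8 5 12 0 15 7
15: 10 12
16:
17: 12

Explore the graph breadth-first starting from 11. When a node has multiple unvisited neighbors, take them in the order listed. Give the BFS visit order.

11 3 6 4 2 12 10 13 17 14 1 9 15 5 16 7 8 0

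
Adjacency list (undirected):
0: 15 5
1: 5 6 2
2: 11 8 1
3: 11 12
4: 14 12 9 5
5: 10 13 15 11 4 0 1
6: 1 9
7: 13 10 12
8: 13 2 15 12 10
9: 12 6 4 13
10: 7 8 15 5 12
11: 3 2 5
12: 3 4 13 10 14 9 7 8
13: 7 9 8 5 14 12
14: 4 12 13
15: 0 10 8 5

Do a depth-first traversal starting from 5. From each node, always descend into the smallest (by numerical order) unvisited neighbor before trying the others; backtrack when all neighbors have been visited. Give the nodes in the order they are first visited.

Visit 5
5 → 0
0 → 15
15 → 8
8 → 2
2 → 1
1 → 6
6 → 9
9 → 4
4 → 12
12 → 3
3 → 11
12 → 7
7 → 10
7 → 13
13 → 14

5, 0, 15, 8, 2, 1, 6, 9, 4, 12, 3, 11, 7, 10, 13, 14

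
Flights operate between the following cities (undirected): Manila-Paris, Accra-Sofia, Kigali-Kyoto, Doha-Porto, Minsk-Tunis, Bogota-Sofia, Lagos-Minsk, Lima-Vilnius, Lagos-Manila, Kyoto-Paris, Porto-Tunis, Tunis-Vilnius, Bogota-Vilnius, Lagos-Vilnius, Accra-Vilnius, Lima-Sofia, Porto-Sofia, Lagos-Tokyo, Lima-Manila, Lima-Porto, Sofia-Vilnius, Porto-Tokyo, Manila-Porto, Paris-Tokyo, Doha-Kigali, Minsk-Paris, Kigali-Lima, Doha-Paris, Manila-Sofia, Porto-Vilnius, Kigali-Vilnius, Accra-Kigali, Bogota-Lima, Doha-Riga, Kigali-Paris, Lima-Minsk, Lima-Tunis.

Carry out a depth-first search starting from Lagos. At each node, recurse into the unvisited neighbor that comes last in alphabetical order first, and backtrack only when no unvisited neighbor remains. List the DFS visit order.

Lagos, Vilnius, Tunis, Porto, Tokyo, Paris, Minsk, Lima, Sofia, Manila, Bogota, Accra, Kigali, Kyoto, Doha, Riga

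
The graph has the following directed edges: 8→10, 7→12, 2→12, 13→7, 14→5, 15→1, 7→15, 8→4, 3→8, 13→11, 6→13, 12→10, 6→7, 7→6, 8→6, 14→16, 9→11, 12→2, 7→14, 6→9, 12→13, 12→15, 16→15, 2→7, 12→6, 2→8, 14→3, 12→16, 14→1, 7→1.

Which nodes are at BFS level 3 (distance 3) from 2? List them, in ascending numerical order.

Level 0: 2
Level 1: 7, 8, 12
Level 2: 1, 4, 6, 10, 13, 14, 15, 16
Level 3: 3, 5, 9, 11

3, 5, 9, 11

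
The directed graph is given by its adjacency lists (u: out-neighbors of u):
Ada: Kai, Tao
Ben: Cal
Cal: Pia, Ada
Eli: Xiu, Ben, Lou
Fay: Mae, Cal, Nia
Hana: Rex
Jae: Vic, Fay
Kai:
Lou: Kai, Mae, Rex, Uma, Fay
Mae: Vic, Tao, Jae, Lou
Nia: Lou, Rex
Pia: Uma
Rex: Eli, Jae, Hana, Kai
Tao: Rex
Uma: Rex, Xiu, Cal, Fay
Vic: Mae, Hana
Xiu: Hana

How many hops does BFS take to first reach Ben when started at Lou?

Level 0: Lou
Level 1: Fay, Kai, Mae, Rex, Uma
Level 2: Cal, Eli, Hana, Jae, Nia, Tao, Vic, Xiu
Level 3: Ada, Ben, Pia
Ben first appears at level 3.

3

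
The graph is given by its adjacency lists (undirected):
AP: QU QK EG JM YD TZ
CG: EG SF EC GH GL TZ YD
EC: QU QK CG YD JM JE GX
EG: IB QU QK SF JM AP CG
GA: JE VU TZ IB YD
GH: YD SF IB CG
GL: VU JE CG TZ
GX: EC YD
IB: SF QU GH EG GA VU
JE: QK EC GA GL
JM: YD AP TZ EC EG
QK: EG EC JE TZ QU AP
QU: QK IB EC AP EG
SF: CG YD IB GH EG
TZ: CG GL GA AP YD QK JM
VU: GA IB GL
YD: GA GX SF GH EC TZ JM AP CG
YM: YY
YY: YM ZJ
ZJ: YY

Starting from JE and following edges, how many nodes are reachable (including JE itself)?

17

BFS from JE visits: JE, QK, EC, GA, GL, EG, TZ, QU, AP, CG, YD, JM, GX, VU, IB, SF, GH
Reachable nodes: 17 of 20 total.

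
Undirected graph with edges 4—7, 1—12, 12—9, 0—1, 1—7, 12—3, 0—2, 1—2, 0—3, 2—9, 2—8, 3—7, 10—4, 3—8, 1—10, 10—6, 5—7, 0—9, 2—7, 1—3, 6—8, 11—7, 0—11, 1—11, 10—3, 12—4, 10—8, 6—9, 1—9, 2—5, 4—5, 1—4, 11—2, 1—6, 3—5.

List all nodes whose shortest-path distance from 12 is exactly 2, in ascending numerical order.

Level 0: 12
Level 1: 1, 3, 4, 9
Level 2: 0, 2, 5, 6, 7, 8, 10, 11

0, 2, 5, 6, 7, 8, 10, 11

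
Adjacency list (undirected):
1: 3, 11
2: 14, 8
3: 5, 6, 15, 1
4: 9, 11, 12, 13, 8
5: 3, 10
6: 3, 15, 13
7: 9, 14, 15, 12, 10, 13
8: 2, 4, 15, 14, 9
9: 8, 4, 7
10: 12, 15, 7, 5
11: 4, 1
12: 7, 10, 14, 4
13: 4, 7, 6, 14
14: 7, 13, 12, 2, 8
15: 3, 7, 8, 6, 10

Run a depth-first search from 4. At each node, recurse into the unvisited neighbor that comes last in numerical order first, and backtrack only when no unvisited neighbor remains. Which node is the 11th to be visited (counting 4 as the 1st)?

Visit 4
4 → 13
13 → 14
14 → 12
12 → 10
10 → 15
15 → 8
8 → 9
9 → 7
8 → 2
15 → 6
6 → 3
3 → 5
3 → 1
1 → 11

Visit order: 4, 13, 14, 12, 10, 15, 8, 9, 7, 2, 6, 3, 5, 1, 11

6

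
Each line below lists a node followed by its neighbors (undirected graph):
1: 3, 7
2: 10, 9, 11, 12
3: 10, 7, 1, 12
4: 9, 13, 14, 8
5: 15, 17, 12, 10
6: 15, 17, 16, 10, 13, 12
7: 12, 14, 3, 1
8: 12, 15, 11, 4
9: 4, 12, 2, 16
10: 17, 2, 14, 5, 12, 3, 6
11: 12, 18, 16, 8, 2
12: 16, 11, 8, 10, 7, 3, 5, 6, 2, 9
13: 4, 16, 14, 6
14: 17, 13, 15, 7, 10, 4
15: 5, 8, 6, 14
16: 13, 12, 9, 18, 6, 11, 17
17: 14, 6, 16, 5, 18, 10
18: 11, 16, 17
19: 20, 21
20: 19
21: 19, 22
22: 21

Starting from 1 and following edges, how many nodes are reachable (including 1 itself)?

BFS from 1 visits: 1, 3, 7, 10, 12, 14, 17, 2, 5, 6, 16, 11, 8, 9, 13, 15, 4, 18
Reachable nodes: 18 of 22 total.

18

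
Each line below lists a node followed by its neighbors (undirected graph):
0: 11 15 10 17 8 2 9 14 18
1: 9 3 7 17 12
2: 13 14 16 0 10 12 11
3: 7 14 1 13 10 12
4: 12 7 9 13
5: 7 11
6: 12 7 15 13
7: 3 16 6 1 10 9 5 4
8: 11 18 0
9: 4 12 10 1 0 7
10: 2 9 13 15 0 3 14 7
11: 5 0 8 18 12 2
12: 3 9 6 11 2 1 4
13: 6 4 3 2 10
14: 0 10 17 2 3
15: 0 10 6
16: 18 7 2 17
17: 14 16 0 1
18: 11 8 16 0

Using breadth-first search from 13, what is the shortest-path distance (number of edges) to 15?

Level 0: 13
Level 1: 2, 3, 4, 6, 10
Level 2: 0, 1, 7, 9, 11, 12, 14, 15, 16
Level 3: 5, 8, 17, 18
15 first appears at level 2.

2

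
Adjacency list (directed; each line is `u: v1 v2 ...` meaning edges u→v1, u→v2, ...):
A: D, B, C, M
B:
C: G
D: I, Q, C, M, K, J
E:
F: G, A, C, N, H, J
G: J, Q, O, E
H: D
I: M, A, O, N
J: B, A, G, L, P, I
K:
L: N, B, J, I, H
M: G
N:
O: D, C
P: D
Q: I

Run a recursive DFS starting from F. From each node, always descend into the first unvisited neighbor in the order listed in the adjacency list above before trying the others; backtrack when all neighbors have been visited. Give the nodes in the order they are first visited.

F → G → J → B → A → D → I → M → O → C → N → Q → K → L → H → P → E

Visit F
F → G
G → J
J → B
J → A
A → D
D → I
I → M
I → O
O → C
I → N
D → Q
D → K
J → L
L → H
J → P
G → E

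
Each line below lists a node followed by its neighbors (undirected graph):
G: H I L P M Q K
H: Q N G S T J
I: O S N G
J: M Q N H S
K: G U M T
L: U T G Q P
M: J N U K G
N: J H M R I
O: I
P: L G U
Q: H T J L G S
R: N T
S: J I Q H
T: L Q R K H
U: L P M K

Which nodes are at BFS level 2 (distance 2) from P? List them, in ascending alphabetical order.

H, I, K, M, Q, T

Level 0: P
Level 1: G, L, U
Level 2: H, I, K, M, Q, T
Level 3: J, N, O, R, S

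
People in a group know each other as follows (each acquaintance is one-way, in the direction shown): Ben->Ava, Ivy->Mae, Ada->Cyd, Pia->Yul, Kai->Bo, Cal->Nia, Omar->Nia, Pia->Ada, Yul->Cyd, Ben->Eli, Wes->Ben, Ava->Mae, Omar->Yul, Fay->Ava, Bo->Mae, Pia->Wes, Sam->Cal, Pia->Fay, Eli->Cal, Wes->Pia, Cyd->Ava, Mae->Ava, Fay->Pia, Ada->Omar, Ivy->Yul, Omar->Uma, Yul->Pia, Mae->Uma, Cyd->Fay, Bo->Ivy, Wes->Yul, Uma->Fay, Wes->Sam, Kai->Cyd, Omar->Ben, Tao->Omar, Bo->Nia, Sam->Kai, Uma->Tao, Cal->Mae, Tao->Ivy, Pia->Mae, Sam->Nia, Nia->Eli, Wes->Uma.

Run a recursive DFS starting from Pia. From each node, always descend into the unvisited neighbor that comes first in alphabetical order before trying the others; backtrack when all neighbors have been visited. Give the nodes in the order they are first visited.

Visit Pia
Pia → Ada
Ada → Cyd
Cyd → Ava
Ava → Mae
Mae → Uma
Uma → Fay
Uma → Tao
Tao → Ivy
Ivy → Yul
Tao → Omar
Omar → Ben
Ben → Eli
Eli → Cal
Cal → Nia
Pia → Wes
Wes → Sam
Sam → Kai
Kai → Bo

Pia, Ada, Cyd, Ava, Mae, Uma, Fay, Tao, Ivy, Yul, Omar, Ben, Eli, Cal, Nia, Wes, Sam, Kai, Bo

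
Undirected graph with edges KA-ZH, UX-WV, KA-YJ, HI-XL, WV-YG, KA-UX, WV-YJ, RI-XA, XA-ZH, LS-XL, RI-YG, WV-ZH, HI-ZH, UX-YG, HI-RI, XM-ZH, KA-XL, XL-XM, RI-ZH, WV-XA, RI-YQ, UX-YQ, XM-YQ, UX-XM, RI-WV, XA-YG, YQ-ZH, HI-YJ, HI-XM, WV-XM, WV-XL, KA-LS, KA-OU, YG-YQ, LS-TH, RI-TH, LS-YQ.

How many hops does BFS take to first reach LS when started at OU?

Level 0: OU
Level 1: KA
Level 2: LS, UX, XL, YJ, ZH
Level 3: HI, RI, TH, WV, XA, XM, YG, YQ
LS first appears at level 2.

2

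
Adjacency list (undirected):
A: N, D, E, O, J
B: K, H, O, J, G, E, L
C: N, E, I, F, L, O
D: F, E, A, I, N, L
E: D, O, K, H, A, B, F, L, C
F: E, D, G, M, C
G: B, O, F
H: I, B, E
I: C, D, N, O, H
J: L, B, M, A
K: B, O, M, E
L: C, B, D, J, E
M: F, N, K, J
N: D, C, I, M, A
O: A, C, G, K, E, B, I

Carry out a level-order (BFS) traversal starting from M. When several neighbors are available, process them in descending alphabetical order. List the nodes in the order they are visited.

Visit M; enqueue N, K, J, F → queue [N, K, J, F]
Visit N; enqueue I, D, C, A → queue [K, J, F, I, D, C, A]
Visit K; enqueue O, E, B → queue [J, F, I, D, C, A, O, E, B]
Visit J; enqueue L → queue [F, I, D, C, A, O, E, B, L]
Visit F; enqueue G → queue [I, D, C, A, O, E, B, L, G]
Visit I; enqueue H → queue [D, C, A, O, E, B, L, G, H]
Visit D → queue [C, A, O, E, B, L, G, H]
Visit C → queue [A, O, E, B, L, G, H]
Visit A → queue [O, E, B, L, G, H]
Visit O → queue [E, B, L, G, H]
Visit E → queue [B, L, G, H]
Visit B → queue [L, G, H]
Visit L → queue [G, H]
Visit G → queue [H]
Visit H → queue []

M → N → K → J → F → I → D → C → A → O → E → B → L → G → H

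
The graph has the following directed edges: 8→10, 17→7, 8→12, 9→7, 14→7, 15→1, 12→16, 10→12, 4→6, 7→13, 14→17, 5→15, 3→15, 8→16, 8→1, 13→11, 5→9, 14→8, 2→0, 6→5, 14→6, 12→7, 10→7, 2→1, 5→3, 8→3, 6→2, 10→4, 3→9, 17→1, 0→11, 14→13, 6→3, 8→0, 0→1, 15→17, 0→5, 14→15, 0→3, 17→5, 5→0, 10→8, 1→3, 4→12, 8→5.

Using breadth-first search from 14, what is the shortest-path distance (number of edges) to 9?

3

Level 0: 14
Level 1: 6, 7, 8, 13, 15, 17
Level 2: 0, 1, 2, 3, 5, 10, 11, 12, 16
Level 3: 4, 9
9 first appears at level 3.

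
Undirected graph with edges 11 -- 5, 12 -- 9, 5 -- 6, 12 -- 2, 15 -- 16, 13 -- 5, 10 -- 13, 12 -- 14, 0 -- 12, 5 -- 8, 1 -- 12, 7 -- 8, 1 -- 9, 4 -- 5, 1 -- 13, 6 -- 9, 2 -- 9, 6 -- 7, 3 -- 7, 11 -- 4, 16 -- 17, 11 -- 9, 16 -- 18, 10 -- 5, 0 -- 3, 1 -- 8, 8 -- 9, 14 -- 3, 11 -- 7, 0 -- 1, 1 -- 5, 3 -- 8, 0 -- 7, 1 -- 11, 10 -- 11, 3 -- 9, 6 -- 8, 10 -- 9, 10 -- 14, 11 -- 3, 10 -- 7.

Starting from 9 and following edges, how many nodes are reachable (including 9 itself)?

BFS from 9 visits: 9, 12, 11, 10, 8, 6, 3, 2, 1, 14, 0, 7, 5, 4, 13
Reachable nodes: 15 of 19 total.

15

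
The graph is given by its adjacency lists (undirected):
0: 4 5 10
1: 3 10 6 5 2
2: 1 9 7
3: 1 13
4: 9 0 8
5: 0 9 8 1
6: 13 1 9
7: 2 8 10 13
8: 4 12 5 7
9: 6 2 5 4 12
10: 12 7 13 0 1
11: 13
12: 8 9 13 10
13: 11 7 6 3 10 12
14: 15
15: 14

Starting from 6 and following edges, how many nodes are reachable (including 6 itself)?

14

BFS from 6 visits: 6, 13, 1, 9, 11, 7, 3, 10, 12, 5, 2, 4, 8, 0
Reachable nodes: 14 of 16 total.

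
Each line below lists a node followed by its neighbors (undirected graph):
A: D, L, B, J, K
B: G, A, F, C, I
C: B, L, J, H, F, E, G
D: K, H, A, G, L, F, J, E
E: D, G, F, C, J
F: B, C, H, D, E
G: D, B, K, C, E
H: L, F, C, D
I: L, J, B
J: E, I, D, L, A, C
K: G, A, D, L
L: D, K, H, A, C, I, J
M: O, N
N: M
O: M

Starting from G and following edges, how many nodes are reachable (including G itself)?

12

BFS from G visits: G, K, E, D, C, B, L, A, J, F, H, I
Reachable nodes: 12 of 15 total.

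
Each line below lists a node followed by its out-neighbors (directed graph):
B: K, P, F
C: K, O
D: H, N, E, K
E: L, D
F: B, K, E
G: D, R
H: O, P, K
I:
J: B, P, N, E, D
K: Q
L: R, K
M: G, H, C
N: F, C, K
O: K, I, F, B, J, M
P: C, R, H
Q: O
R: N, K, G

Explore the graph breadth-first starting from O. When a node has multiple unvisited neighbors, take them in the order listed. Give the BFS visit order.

O, K, I, F, B, J, M, Q, E, P, N, D, G, H, C, L, R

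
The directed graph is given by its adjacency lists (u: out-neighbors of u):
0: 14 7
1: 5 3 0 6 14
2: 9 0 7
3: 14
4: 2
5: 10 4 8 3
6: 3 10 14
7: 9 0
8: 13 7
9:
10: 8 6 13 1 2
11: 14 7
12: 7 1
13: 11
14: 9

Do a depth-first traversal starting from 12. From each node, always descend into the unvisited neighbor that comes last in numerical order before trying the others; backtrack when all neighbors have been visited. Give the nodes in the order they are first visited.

12, 7, 9, 0, 14, 1, 6, 10, 13, 11, 8, 2, 3, 5, 4

Visit 12
12 → 7
7 → 9
7 → 0
0 → 14
12 → 1
1 → 6
6 → 10
10 → 13
13 → 11
10 → 8
10 → 2
6 → 3
1 → 5
5 → 4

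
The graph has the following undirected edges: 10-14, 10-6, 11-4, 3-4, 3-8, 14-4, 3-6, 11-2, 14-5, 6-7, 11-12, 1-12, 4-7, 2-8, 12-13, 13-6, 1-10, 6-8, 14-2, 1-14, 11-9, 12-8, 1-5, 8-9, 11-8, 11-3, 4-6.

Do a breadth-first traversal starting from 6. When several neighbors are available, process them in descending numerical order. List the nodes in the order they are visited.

Visit 6; enqueue 13, 10, 8, 7, 4, 3 → queue [13, 10, 8, 7, 4, 3]
Visit 13; enqueue 12 → queue [10, 8, 7, 4, 3, 12]
Visit 10; enqueue 14, 1 → queue [8, 7, 4, 3, 12, 14, 1]
Visit 8; enqueue 11, 9, 2 → queue [7, 4, 3, 12, 14, 1, 11, 9, 2]
Visit 7 → queue [4, 3, 12, 14, 1, 11, 9, 2]
Visit 4 → queue [3, 12, 14, 1, 11, 9, 2]
Visit 3 → queue [12, 14, 1, 11, 9, 2]
Visit 12 → queue [14, 1, 11, 9, 2]
Visit 14; enqueue 5 → queue [1, 11, 9, 2, 5]
Visit 1 → queue [11, 9, 2, 5]
Visit 11 → queue [9, 2, 5]
Visit 9 → queue [2, 5]
Visit 2 → queue [5]
Visit 5 → queue []

6 -> 13 -> 10 -> 8 -> 7 -> 4 -> 3 -> 12 -> 14 -> 1 -> 11 -> 9 -> 2 -> 5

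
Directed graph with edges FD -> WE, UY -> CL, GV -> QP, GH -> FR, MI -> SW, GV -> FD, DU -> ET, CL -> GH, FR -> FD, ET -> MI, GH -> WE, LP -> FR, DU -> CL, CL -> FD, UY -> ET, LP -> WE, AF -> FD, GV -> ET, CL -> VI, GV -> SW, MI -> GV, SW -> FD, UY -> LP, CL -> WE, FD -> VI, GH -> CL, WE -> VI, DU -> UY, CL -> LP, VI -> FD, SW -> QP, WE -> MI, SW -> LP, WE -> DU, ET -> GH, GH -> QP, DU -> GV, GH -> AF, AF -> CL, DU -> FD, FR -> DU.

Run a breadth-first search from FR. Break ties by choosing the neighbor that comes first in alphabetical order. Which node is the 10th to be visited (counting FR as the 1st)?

Visit FR; enqueue DU, FD → queue [DU, FD]
Visit DU; enqueue CL, ET, GV, UY → queue [FD, CL, ET, GV, UY]
Visit FD; enqueue VI, WE → queue [CL, ET, GV, UY, VI, WE]
Visit CL; enqueue GH, LP → queue [ET, GV, UY, VI, WE, GH, LP]
Visit ET; enqueue MI → queue [GV, UY, VI, WE, GH, LP, MI]
Visit GV; enqueue QP, SW → queue [UY, VI, WE, GH, LP, MI, QP, SW]
Visit UY → queue [VI, WE, GH, LP, MI, QP, SW]
Visit VI → queue [WE, GH, LP, MI, QP, SW]
Visit WE → queue [GH, LP, MI, QP, SW]
Visit GH; enqueue AF → queue [LP, MI, QP, SW, AF]
Visit LP → queue [MI, QP, SW, AF]
Visit MI → queue [QP, SW, AF]
Visit QP → queue [SW, AF]
Visit SW → queue [AF]
Visit AF → queue []

Visit order: FR, DU, FD, CL, ET, GV, UY, VI, WE, GH, LP, MI, QP, SW, AF

GH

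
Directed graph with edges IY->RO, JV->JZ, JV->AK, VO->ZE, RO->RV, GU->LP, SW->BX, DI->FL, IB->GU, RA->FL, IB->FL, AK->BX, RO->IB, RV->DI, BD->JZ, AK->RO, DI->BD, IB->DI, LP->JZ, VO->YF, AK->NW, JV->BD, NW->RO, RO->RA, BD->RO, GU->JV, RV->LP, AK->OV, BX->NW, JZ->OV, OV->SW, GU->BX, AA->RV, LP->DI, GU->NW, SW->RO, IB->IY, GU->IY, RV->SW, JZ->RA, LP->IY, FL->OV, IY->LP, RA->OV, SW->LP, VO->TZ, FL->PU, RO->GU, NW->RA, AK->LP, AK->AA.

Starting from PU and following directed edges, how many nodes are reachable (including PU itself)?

BFS from PU visits: PU
Reachable nodes: 1 of 23 total.

1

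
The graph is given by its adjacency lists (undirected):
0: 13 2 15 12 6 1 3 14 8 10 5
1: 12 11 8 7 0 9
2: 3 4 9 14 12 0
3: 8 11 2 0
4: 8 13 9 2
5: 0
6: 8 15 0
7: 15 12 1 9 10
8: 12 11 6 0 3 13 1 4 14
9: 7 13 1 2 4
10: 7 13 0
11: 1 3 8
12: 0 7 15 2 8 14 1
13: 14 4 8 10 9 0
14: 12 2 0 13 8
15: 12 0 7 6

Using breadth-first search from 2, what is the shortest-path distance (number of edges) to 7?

2

Level 0: 2
Level 1: 0, 3, 4, 9, 12, 14
Level 2: 1, 5, 6, 7, 8, 10, 11, 13, 15
7 first appears at level 2.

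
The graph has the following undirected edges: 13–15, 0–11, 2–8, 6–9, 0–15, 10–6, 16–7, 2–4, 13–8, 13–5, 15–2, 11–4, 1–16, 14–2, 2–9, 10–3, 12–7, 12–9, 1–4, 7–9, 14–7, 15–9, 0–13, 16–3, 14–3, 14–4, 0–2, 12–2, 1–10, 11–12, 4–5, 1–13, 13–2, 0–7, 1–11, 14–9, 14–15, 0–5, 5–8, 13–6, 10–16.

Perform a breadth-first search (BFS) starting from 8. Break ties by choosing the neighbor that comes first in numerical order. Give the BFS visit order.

Visit 8; enqueue 2, 5, 13 → queue [2, 5, 13]
Visit 2; enqueue 0, 4, 9, 12, 14, 15 → queue [5, 13, 0, 4, 9, 12, 14, 15]
Visit 5 → queue [13, 0, 4, 9, 12, 14, 15]
Visit 13; enqueue 1, 6 → queue [0, 4, 9, 12, 14, 15, 1, 6]
Visit 0; enqueue 7, 11 → queue [4, 9, 12, 14, 15, 1, 6, 7, 11]
Visit 4 → queue [9, 12, 14, 15, 1, 6, 7, 11]
Visit 9 → queue [12, 14, 15, 1, 6, 7, 11]
Visit 12 → queue [14, 15, 1, 6, 7, 11]
Visit 14; enqueue 3 → queue [15, 1, 6, 7, 11, 3]
Visit 15 → queue [1, 6, 7, 11, 3]
Visit 1; enqueue 10, 16 → queue [6, 7, 11, 3, 10, 16]
Visit 6 → queue [7, 11, 3, 10, 16]
Visit 7 → queue [11, 3, 10, 16]
Visit 11 → queue [3, 10, 16]
Visit 3 → queue [10, 16]
Visit 10 → queue [16]
Visit 16 → queue []

8, 2, 5, 13, 0, 4, 9, 12, 14, 15, 1, 6, 7, 11, 3, 10, 16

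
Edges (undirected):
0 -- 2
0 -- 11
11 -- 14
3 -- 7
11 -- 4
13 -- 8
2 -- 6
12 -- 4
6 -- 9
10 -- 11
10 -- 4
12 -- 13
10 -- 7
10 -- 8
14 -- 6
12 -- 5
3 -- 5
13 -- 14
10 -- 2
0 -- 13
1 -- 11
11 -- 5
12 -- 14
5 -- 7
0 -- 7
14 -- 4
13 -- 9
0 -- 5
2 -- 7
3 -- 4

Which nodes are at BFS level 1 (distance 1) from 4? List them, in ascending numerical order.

Level 0: 4
Level 1: 3, 10, 11, 12, 14
Level 2: 0, 1, 2, 5, 6, 7, 8, 13
Level 3: 9

3, 10, 11, 12, 14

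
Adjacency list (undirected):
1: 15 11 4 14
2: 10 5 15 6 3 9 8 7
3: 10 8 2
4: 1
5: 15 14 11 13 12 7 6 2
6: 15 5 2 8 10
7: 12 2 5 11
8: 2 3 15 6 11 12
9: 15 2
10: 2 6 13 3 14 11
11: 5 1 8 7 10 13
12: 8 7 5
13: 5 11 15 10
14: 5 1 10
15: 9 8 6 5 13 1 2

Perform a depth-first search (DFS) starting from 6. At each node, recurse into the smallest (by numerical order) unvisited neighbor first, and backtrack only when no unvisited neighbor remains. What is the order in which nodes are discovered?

Visit 6
6 → 2
2 → 3
3 → 8
8 → 11
11 → 1
1 → 4
1 → 14
14 → 5
5 → 7
7 → 12
5 → 13
13 → 10
13 → 15
15 → 9

6 → 2 → 3 → 8 → 11 → 1 → 4 → 14 → 5 → 7 → 12 → 13 → 10 → 15 → 9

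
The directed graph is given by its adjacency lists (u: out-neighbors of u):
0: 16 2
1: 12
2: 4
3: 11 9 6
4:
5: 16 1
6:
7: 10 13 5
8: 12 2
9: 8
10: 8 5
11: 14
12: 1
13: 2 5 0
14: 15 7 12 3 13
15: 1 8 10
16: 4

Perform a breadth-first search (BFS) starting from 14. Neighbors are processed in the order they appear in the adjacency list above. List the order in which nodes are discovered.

Visit 14; enqueue 15, 7, 12, 3, 13 → queue [15, 7, 12, 3, 13]
Visit 15; enqueue 1, 8, 10 → queue [7, 12, 3, 13, 1, 8, 10]
Visit 7; enqueue 5 → queue [12, 3, 13, 1, 8, 10, 5]
Visit 12 → queue [3, 13, 1, 8, 10, 5]
Visit 3; enqueue 11, 9, 6 → queue [13, 1, 8, 10, 5, 11, 9, 6]
Visit 13; enqueue 2, 0 → queue [1, 8, 10, 5, 11, 9, 6, 2, 0]
Visit 1 → queue [8, 10, 5, 11, 9, 6, 2, 0]
Visit 8 → queue [10, 5, 11, 9, 6, 2, 0]
Visit 10 → queue [5, 11, 9, 6, 2, 0]
Visit 5; enqueue 16 → queue [11, 9, 6, 2, 0, 16]
Visit 11 → queue [9, 6, 2, 0, 16]
Visit 9 → queue [6, 2, 0, 16]
Visit 6 → queue [2, 0, 16]
Visit 2; enqueue 4 → queue [0, 16, 4]
Visit 0 → queue [16, 4]
Visit 16 → queue [4]
Visit 4 → queue []

14, 15, 7, 12, 3, 13, 1, 8, 10, 5, 11, 9, 6, 2, 0, 16, 4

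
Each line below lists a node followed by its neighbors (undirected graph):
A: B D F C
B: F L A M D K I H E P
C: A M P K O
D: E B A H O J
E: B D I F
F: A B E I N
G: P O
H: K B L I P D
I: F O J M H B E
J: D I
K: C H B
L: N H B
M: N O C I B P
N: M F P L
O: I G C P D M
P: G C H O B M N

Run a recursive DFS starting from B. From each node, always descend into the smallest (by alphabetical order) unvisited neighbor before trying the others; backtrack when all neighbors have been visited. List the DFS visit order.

Visit B
B → A
A → C
C → K
K → H
H → D
D → E
E → F
F → I
I → J
I → M
M → N
N → L
N → P
P → G
G → O

B → A → C → K → H → D → E → F → I → J → M → N → L → P → G → O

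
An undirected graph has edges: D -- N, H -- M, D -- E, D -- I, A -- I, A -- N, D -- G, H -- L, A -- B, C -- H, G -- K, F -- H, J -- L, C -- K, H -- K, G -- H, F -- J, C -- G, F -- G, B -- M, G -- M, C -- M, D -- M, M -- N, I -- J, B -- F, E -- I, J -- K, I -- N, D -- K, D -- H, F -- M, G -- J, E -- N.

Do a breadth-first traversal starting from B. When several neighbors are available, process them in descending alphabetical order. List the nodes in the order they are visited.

Visit B; enqueue M, F, A → queue [M, F, A]
Visit M; enqueue N, H, G, D, C → queue [F, A, N, H, G, D, C]
Visit F; enqueue J → queue [A, N, H, G, D, C, J]
Visit A; enqueue I → queue [N, H, G, D, C, J, I]
Visit N; enqueue E → queue [H, G, D, C, J, I, E]
Visit H; enqueue L, K → queue [G, D, C, J, I, E, L, K]
Visit G → queue [D, C, J, I, E, L, K]
Visit D → queue [C, J, I, E, L, K]
Visit C → queue [J, I, E, L, K]
Visit J → queue [I, E, L, K]
Visit I → queue [E, L, K]
Visit E → queue [L, K]
Visit L → queue [K]
Visit K → queue []

B, M, F, A, N, H, G, D, C, J, I, E, L, K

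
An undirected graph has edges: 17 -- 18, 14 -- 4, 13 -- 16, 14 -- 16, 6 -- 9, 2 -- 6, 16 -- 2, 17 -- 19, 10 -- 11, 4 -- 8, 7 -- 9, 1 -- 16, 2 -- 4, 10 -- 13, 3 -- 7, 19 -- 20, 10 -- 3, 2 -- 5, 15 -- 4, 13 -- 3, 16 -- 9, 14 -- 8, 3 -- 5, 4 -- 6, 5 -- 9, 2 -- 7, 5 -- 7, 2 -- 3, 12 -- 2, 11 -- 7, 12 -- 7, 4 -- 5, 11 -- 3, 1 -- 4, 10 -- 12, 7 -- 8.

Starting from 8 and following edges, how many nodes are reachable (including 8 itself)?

16

BFS from 8 visits: 8, 14, 7, 4, 16, 12, 11, 9, 5, 3, 2, 15, 6, 1, 13, 10
Reachable nodes: 16 of 20 total.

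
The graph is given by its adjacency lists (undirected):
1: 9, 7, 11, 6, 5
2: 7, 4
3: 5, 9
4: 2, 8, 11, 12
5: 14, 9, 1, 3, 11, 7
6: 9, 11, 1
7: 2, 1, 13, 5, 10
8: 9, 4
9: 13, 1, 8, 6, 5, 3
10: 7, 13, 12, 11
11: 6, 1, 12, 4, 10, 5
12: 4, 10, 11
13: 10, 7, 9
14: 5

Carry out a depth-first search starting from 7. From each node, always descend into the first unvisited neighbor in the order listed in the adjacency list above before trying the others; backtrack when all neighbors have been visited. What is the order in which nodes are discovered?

7, 2, 4, 8, 9, 13, 10, 12, 11, 6, 1, 5, 14, 3

Visit 7
7 → 2
2 → 4
4 → 8
8 → 9
9 → 13
13 → 10
10 → 12
12 → 11
11 → 6
6 → 1
1 → 5
5 → 14
5 → 3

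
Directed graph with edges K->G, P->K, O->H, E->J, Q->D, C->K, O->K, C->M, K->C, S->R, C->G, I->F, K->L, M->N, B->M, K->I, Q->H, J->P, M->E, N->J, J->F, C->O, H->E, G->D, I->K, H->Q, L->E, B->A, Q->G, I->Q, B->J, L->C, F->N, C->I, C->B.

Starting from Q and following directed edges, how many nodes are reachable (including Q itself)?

BFS from Q visits: Q, D, G, H, E, J, F, P, N, K, C, I, L, B, M, O, A
Reachable nodes: 17 of 19 total.

17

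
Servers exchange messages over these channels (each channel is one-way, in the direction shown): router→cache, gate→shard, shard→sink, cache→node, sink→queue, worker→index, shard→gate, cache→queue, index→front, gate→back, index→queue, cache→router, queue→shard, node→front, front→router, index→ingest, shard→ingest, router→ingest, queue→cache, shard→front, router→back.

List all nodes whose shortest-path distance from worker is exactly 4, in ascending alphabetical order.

Level 0: worker
Level 1: index
Level 2: front, ingest, queue
Level 3: cache, router, shard
Level 4: back, gate, node, sink

back, gate, node, sink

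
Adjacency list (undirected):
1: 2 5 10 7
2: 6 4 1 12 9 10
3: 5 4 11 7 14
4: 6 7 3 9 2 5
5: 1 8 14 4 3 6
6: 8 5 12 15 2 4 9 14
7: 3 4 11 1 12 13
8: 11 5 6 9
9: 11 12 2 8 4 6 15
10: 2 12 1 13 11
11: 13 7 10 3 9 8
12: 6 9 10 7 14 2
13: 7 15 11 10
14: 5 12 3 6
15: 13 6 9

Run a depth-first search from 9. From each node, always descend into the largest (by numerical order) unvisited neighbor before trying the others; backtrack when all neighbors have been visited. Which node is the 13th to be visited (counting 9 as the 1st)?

3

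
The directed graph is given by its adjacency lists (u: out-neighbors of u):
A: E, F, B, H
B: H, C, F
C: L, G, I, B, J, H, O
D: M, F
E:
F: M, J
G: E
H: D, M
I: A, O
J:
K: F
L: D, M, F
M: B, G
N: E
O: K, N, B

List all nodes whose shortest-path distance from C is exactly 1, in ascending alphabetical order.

Level 0: C
Level 1: B, G, H, I, J, L, O
Level 2: A, D, E, F, K, M, N

B, G, H, I, J, L, O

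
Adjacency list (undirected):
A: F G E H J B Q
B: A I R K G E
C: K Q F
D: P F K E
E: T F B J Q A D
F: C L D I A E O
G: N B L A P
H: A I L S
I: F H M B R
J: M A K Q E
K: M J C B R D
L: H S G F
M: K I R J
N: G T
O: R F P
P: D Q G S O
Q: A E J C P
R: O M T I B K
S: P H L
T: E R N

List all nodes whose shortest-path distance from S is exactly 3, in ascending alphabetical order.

B, C, E, J, K, M, N, R

Level 0: S
Level 1: H, L, P
Level 2: A, D, F, G, I, O, Q
Level 3: B, C, E, J, K, M, N, R
Level 4: T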